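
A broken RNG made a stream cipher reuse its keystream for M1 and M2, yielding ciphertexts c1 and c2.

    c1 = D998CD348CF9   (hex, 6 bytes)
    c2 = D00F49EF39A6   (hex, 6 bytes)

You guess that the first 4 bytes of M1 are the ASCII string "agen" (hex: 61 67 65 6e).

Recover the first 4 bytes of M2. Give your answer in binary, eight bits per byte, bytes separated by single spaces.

01101000 11110000 11100001 10110101

First, c1 ⊕ c2 = (M1 ⊕ K) ⊕ (M2 ⊕ K) = M1 ⊕ M2, so the key drops out. Then M2 = (M1 ⊕ M2) ⊕ M1 over the first 4 bytes.
byte 0: (d9 ⊕ d0) ⊕ 61 = 09 ⊕ 61 = 68
byte 1: (98 ⊕ 0f) ⊕ 67 = 97 ⊕ 67 = f0
byte 2: (cd ⊕ 49) ⊕ 65 = 84 ⊕ 65 = e1
byte 3: (34 ⊕ ef) ⊕ 6e = db ⊕ 6e = b5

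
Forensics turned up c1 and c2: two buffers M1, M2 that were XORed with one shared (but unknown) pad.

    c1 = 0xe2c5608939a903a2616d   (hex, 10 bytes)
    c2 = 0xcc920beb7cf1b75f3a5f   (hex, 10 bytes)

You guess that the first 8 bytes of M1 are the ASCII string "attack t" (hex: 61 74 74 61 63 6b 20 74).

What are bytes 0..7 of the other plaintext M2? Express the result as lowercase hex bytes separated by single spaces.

First, c1 ⊕ c2 = (M1 ⊕ K) ⊕ (M2 ⊕ K) = M1 ⊕ M2, so the key drops out. Then M2 = (M1 ⊕ M2) ⊕ M1 over the first 8 bytes.
byte 0: (e2 XOR cc) XOR 61 = 2e XOR 61 = 4f
byte 1: (c5 XOR 92) XOR 74 = 57 XOR 74 = 23
byte 2: (60 XOR 0b) XOR 74 = 6b XOR 74 = 1f
byte 3: (89 XOR eb) XOR 61 = 62 XOR 61 = 03
byte 4: (39 XOR 7c) XOR 63 = 45 XOR 63 = 26
byte 5: (a9 XOR f1) XOR 6b = 58 XOR 6b = 33
byte 6: (03 XOR b7) XOR 20 = b4 XOR 20 = 94
byte 7: (a2 XOR 5f) XOR 74 = fd XOR 74 = 89

4f 23 1f 03 26 33 94 89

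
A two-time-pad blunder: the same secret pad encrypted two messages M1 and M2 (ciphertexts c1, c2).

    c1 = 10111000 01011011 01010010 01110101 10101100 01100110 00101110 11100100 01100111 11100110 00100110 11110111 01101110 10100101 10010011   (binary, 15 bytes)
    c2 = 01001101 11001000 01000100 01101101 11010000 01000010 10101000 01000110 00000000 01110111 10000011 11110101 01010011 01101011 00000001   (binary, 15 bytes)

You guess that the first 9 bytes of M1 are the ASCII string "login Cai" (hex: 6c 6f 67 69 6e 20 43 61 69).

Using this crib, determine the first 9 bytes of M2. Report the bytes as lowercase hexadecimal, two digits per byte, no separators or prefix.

First, c1 ⊕ c2 = (M1 ⊕ K) ⊕ (M2 ⊕ K) = M1 ⊕ M2, so the key drops out. Then M2 = (M1 ⊕ M2) ⊕ M1 over the first 9 bytes.
byte 0: (b8 ^ 4d) ^ 6c = f5 ^ 6c = 99
byte 1: (5b ^ c8) ^ 6f = 93 ^ 6f = fc
byte 2: (52 ^ 44) ^ 67 = 16 ^ 67 = 71
byte 3: (75 ^ 6d) ^ 69 = 18 ^ 69 = 71
byte 4: (ac ^ d0) ^ 6e = 7c ^ 6e = 12
byte 5: (66 ^ 42) ^ 20 = 24 ^ 20 = 04
byte 6: (2e ^ a8) ^ 43 = 86 ^ 43 = c5
byte 7: (e4 ^ 46) ^ 61 = a2 ^ 61 = c3
byte 8: (67 ^ 00) ^ 69 = 67 ^ 69 = 0e

99fc71711204c5c30e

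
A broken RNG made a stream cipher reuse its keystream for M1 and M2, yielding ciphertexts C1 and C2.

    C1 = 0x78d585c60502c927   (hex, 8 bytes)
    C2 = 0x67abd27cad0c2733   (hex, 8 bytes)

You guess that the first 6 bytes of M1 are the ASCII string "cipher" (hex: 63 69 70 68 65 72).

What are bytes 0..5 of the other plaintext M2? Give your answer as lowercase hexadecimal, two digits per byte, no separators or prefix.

First, C1 ⊕ C2 = (M1 ⊕ K) ⊕ (M2 ⊕ K) = M1 ⊕ M2, so the key drops out. Then M2 = (M1 ⊕ M2) ⊕ M1 over the first 6 bytes.
byte 0: (78 xor 67) xor 63 = 1f xor 63 = 7c
byte 1: (d5 xor ab) xor 69 = 7e xor 69 = 17
byte 2: (85 xor d2) xor 70 = 57 xor 70 = 27
byte 3: (c6 xor 7c) xor 68 = ba xor 68 = d2
byte 4: (05 xor ad) xor 65 = a8 xor 65 = cd
byte 5: (02 xor 0c) xor 72 = 0e xor 72 = 7c

7c1727d2cd7c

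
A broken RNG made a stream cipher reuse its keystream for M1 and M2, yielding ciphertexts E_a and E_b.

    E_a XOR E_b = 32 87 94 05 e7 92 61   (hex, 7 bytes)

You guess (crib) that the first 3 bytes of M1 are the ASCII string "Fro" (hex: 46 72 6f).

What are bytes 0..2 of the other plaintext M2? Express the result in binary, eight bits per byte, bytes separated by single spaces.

Since E_a ⊕ E_b = M1 ⊕ M2, XORing with the guessed M1 bytes yields the corresponding M2 bytes: M2 = (E_a ⊕ E_b) ⊕ M1.
byte 0: 32 ⊕ 46 = 74
byte 1: 87 ⊕ 72 = f5
byte 2: 94 ⊕ 6f = fb

01110100 11110101 11111011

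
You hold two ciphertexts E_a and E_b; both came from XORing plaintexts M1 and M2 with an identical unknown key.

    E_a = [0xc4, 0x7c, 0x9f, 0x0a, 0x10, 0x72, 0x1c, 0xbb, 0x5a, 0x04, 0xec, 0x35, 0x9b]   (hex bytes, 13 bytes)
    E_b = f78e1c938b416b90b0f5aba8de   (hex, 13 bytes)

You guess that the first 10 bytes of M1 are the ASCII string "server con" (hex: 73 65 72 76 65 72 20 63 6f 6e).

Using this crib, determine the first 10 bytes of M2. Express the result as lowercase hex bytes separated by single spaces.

40 97 f1 ef fe 41 57 48 85 9f

First, E_a ⊕ E_b = (M1 ⊕ K) ⊕ (M2 ⊕ K) = M1 ⊕ M2, so the key drops out. Then M2 = (M1 ⊕ M2) ⊕ M1 over the first 10 bytes.
byte 0: (c4 xor f7) xor 73 = 33 xor 73 = 40
byte 1: (7c xor 8e) xor 65 = f2 xor 65 = 97
byte 2: (9f xor 1c) xor 72 = 83 xor 72 = f1
byte 3: (0a xor 93) xor 76 = 99 xor 76 = ef
byte 4: (10 xor 8b) xor 65 = 9b xor 65 = fe
byte 5: (72 xor 41) xor 72 = 33 xor 72 = 41
byte 6: (1c xor 6b) xor 20 = 77 xor 20 = 57
byte 7: (bb xor 90) xor 63 = 2b xor 63 = 48
byte 8: (5a xor b0) xor 6f = ea xor 6f = 85
byte 9: (04 xor f5) xor 6e = f1 xor 6e = 9f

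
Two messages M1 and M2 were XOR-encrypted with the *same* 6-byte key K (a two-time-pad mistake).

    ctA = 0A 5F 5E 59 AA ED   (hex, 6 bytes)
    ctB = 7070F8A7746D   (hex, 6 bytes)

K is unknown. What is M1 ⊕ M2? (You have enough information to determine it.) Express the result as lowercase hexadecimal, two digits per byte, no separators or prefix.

7a2fa6fede80

ctA ⊕ ctB = (M1 ⊕ K) ⊕ (M2 ⊕ K) = M1 ⊕ M2 — the shared key cancels under XOR.
 10 ⊕ 112 = 122
 95 ⊕ 112 =  47
 94 ⊕ 248 = 166
 89 ⊕ 167 = 254
170 ⊕ 116 = 222
237 ⊕ 109 = 128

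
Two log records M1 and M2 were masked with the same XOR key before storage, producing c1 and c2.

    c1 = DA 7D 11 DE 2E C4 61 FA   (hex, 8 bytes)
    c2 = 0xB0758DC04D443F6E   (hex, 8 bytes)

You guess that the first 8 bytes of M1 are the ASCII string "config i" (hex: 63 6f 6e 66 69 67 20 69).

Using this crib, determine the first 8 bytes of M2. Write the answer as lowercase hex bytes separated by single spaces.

First, c1 ⊕ c2 = (M1 ⊕ K) ⊕ (M2 ⊕ K) = M1 ⊕ M2, so the key drops out. Then M2 = (M1 ⊕ M2) ⊕ M1 over the first 8 bytes.
byte 0: (da XOR b0) XOR 63 = 6a XOR 63 = 09
byte 1: (7d XOR 75) XOR 6f = 08 XOR 6f = 67
byte 2: (11 XOR 8d) XOR 6e = 9c XOR 6e = f2
byte 3: (de XOR c0) XOR 66 = 1e XOR 66 = 78
byte 4: (2e XOR 4d) XOR 69 = 63 XOR 69 = 0a
byte 5: (c4 XOR 44) XOR 67 = 80 XOR 67 = e7
byte 6: (61 XOR 3f) XOR 20 = 5e XOR 20 = 7e
byte 7: (fa XOR 6e) XOR 69 = 94 XOR 69 = fd

09 67 f2 78 0a e7 7e fd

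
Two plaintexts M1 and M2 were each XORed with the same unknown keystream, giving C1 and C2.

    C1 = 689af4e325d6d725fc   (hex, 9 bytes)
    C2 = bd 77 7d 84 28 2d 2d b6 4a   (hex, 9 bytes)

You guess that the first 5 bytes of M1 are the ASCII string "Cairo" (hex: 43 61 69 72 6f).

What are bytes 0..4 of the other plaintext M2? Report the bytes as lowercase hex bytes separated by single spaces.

First, C1 ⊕ C2 = (M1 ⊕ K) ⊕ (M2 ⊕ K) = M1 ⊕ M2, so the key drops out. Then M2 = (M1 ⊕ M2) ⊕ M1 over the first 5 bytes.
byte 0: (68 xor bd) xor 43 = d5 xor 43 = 96
byte 1: (9a xor 77) xor 61 = ed xor 61 = 8c
byte 2: (f4 xor 7d) xor 69 = 89 xor 69 = e0
byte 3: (e3 xor 84) xor 72 = 67 xor 72 = 15
byte 4: (25 xor 28) xor 6f = 0d xor 6f = 62

96 8c e0 15 62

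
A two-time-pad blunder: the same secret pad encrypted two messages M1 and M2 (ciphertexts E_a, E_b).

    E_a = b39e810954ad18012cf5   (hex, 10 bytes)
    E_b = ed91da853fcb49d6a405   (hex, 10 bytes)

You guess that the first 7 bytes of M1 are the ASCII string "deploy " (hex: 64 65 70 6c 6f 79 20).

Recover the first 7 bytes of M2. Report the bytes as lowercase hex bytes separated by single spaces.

First, E_a ⊕ E_b = (M1 ⊕ K) ⊕ (M2 ⊕ K) = M1 ⊕ M2, so the key drops out. Then M2 = (M1 ⊕ M2) ⊕ M1 over the first 7 bytes.
byte 0: (b3 XOR ed) XOR 64 = 5e XOR 64 = 3a
byte 1: (9e XOR 91) XOR 65 = 0f XOR 65 = 6a
byte 2: (81 XOR da) XOR 70 = 5b XOR 70 = 2b
byte 3: (09 XOR 85) XOR 6c = 8c XOR 6c = e0
byte 4: (54 XOR 3f) XOR 6f = 6b XOR 6f = 04
byte 5: (ad XOR cb) XOR 79 = 66 XOR 79 = 1f
byte 6: (18 XOR 49) XOR 20 = 51 XOR 20 = 71

3a 6a 2b e0 04 1f 71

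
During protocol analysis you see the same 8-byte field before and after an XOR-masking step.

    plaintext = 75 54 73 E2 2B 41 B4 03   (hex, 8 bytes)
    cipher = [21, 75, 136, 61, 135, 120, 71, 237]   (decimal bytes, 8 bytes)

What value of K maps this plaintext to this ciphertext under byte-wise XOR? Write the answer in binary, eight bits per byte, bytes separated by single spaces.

01100000 00011111 11111011 11011111 10101100 00111001 11110011 11101110

Since cipher = plaintext ⊕ K, XORing both sides with plaintext gives K = plaintext ⊕ cipher.
75 XOR 15 = 60
54 XOR 4b = 1f
73 XOR 88 = fb
e2 XOR 3d = df
2b XOR 87 = ac
41 XOR 78 = 39
b4 XOR 47 = f3
03 XOR ed = ee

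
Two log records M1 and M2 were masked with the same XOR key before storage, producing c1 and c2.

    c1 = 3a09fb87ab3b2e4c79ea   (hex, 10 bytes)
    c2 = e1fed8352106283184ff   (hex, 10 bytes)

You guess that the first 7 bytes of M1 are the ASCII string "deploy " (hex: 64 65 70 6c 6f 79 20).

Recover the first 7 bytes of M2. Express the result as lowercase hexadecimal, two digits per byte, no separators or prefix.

bf9253dee54426

First, c1 ⊕ c2 = (M1 ⊕ K) ⊕ (M2 ⊕ K) = M1 ⊕ M2, so the key drops out. Then M2 = (M1 ⊕ M2) ⊕ M1 over the first 7 bytes.
byte 0: (3a xor e1) xor 64 = db xor 64 = bf
byte 1: (09 xor fe) xor 65 = f7 xor 65 = 92
byte 2: (fb xor d8) xor 70 = 23 xor 70 = 53
byte 3: (87 xor 35) xor 6c = b2 xor 6c = de
byte 4: (ab xor 21) xor 6f = 8a xor 6f = e5
byte 5: (3b xor 06) xor 79 = 3d xor 79 = 44
byte 6: (2e xor 28) xor 20 = 06 xor 20 = 26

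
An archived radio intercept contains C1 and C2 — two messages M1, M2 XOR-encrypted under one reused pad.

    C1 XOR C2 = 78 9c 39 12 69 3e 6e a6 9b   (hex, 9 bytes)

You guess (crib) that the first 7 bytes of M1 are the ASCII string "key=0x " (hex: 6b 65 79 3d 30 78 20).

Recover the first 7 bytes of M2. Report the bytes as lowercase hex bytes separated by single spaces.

13 f9 40 2f 59 46 4e

Since C1 ⊕ C2 = M1 ⊕ M2, XORing with the guessed M1 bytes yields the corresponding M2 bytes: M2 = (C1 ⊕ C2) ⊕ M1.
120 XOR 107 =  19
156 XOR 101 = 249
 57 XOR 121 =  64
 18 XOR  61 =  47
105 XOR  48 =  89
 62 XOR 120 =  70
110 XOR  32 =  78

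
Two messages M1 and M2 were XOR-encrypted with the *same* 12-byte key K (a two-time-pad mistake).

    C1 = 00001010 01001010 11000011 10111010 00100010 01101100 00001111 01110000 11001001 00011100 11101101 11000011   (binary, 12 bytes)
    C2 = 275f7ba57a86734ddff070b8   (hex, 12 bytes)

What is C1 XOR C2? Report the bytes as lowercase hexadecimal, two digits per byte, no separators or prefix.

C1 ⊕ C2 = (M1 ⊕ K) ⊕ (M2 ⊕ K) = M1 ⊕ M2 — the shared key cancels under XOR.
 10 ⊕  39 =  45
 74 ⊕  95 =  21
195 ⊕ 123 = 184
186 ⊕ 165 =  31
 34 ⊕ 122 =  88
108 ⊕ 134 = 234
 15 ⊕ 115 = 124
112 ⊕  77 =  61
201 ⊕ 223 =  22
 28 ⊕ 240 = 236
237 ⊕ 112 = 157
195 ⊕ 184 = 123

2d15b81f58ea7c3d16ec9d7b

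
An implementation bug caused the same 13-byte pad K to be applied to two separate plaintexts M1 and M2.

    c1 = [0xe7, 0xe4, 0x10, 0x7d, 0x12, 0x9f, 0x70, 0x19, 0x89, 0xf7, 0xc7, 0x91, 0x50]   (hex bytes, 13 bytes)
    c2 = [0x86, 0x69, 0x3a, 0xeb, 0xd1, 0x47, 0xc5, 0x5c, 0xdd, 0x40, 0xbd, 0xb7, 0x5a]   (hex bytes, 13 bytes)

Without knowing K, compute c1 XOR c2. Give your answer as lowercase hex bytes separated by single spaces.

c1 ⊕ c2 = (M1 ⊕ K) ⊕ (M2 ⊕ K) = M1 ⊕ M2 — the shared key cancels under XOR.
e7 xor 86 = 61
e4 xor 69 = 8d
10 xor 3a = 2a
7d xor eb = 96
12 xor d1 = c3
9f xor 47 = d8
70 xor c5 = b5
19 xor 5c = 45
89 xor dd = 54
f7 xor 40 = b7
c7 xor bd = 7a
91 xor b7 = 26
50 xor 5a = 0a

61 8d 2a 96 c3 d8 b5 45 54 b7 7a 26 0a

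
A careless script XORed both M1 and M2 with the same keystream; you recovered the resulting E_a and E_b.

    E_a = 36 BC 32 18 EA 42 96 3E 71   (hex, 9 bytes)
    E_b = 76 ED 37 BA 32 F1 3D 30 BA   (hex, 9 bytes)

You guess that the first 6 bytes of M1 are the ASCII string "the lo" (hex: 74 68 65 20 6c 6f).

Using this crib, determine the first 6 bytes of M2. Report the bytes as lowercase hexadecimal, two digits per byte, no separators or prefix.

34396082b4dc

First, E_a ⊕ E_b = (M1 ⊕ K) ⊕ (M2 ⊕ K) = M1 ⊕ M2, so the key drops out. Then M2 = (M1 ⊕ M2) ⊕ M1 over the first 6 bytes.
byte 0: (36 ⊕ 76) ⊕ 74 = 40 ⊕ 74 = 34
byte 1: (bc ⊕ ed) ⊕ 68 = 51 ⊕ 68 = 39
byte 2: (32 ⊕ 37) ⊕ 65 = 05 ⊕ 65 = 60
byte 3: (18 ⊕ ba) ⊕ 20 = a2 ⊕ 20 = 82
byte 4: (ea ⊕ 32) ⊕ 6c = d8 ⊕ 6c = b4
byte 5: (42 ⊕ f1) ⊕ 6f = b3 ⊕ 6f = dc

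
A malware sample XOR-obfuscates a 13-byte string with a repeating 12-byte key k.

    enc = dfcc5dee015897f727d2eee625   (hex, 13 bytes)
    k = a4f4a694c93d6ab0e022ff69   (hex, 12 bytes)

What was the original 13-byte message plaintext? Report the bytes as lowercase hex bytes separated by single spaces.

The 12-byte key repeats, so the effective keystream is a4 f4 a6 94 c9 3d 6a b0 e0 22 ff 69 a4.
byte 0: df ⊕ a4 = 7b
byte 1: cc ⊕ f4 = 38
byte 2: 5d ⊕ a6 = fb
byte 3: ee ⊕ 94 = 7a
byte 4: 01 ⊕ c9 = c8
byte 5: 58 ⊕ 3d = 65
byte 6: 97 ⊕ 6a = fd
byte 7: f7 ⊕ b0 = 47
byte 8: 27 ⊕ e0 = c7
byte 9: d2 ⊕ 22 = f0
byte 10: ee ⊕ ff = 11
byte 11: e6 ⊕ 69 = 8f
byte 12: 25 ⊕ a4 = 81

7b 38 fb 7a c8 65 fd 47 c7 f0 11 8f 81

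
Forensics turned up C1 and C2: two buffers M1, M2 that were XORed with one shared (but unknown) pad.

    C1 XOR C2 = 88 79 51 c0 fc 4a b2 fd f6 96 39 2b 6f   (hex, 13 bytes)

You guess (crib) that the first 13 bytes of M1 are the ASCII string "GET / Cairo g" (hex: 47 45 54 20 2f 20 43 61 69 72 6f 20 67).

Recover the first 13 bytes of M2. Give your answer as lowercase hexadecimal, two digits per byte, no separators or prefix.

Since C1 ⊕ C2 = M1 ⊕ M2, XORing with the guessed M1 bytes yields the corresponding M2 bytes: M2 = (C1 ⊕ C2) ⊕ M1.
byte 0: 88 ^ 47 = cf
byte 1: 79 ^ 45 = 3c
byte 2: 51 ^ 54 = 05
byte 3: c0 ^ 20 = e0
byte 4: fc ^ 2f = d3
byte 5: 4a ^ 20 = 6a
byte 6: b2 ^ 43 = f1
byte 7: fd ^ 61 = 9c
byte 8: f6 ^ 69 = 9f
byte 9: 96 ^ 72 = e4
byte 10: 39 ^ 6f = 56
byte 11: 2b ^ 20 = 0b
byte 12: 6f ^ 67 = 08

cf3c05e0d36af19c9fe4560b08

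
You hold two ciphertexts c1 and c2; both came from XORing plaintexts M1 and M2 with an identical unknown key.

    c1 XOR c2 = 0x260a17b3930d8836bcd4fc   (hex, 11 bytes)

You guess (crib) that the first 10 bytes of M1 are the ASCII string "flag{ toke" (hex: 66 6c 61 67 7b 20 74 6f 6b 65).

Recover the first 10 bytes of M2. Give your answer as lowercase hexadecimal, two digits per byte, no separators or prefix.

Since c1 ⊕ c2 = M1 ⊕ M2, XORing with the guessed M1 bytes yields the corresponding M2 bytes: M2 = (c1 ⊕ c2) ⊕ M1.
26 xor 66 = 40
0a xor 6c = 66
17 xor 61 = 76
b3 xor 67 = d4
93 xor 7b = e8
0d xor 20 = 2d
88 xor 74 = fc
36 xor 6f = 59
bc xor 6b = d7
d4 xor 65 = b1

406676d4e82dfc59d7b1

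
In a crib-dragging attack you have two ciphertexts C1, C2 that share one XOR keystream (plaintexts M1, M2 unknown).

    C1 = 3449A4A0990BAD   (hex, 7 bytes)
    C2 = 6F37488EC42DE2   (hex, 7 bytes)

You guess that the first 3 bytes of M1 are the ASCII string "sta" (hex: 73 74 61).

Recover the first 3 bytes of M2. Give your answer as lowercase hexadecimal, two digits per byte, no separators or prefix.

First, C1 ⊕ C2 = (M1 ⊕ K) ⊕ (M2 ⊕ K) = M1 ⊕ M2, so the key drops out. Then M2 = (M1 ⊕ M2) ⊕ M1 over the first 3 bytes.
byte 0: (34 xor 6f) xor 73 = 5b xor 73 = 28
byte 1: (49 xor 37) xor 74 = 7e xor 74 = 0a
byte 2: (a4 xor 48) xor 61 = ec xor 61 = 8d

280a8d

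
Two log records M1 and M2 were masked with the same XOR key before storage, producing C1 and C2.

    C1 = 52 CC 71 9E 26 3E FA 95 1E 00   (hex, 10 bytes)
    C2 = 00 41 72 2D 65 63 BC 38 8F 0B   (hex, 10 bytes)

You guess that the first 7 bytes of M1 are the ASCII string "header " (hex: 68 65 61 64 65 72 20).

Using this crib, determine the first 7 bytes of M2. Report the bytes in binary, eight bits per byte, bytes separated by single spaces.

00111010 11101000 01100010 11010111 00100110 00101111 01100110

First, C1 ⊕ C2 = (M1 ⊕ K) ⊕ (M2 ⊕ K) = M1 ⊕ M2, so the key drops out. Then M2 = (M1 ⊕ M2) ⊕ M1 over the first 7 bytes.
byte 0: (52 ⊕ 00) ⊕ 68 = 52 ⊕ 68 = 3a
byte 1: (cc ⊕ 41) ⊕ 65 = 8d ⊕ 65 = e8
byte 2: (71 ⊕ 72) ⊕ 61 = 03 ⊕ 61 = 62
byte 3: (9e ⊕ 2d) ⊕ 64 = b3 ⊕ 64 = d7
byte 4: (26 ⊕ 65) ⊕ 65 = 43 ⊕ 65 = 26
byte 5: (3e ⊕ 63) ⊕ 72 = 5d ⊕ 72 = 2f
byte 6: (fa ⊕ bc) ⊕ 20 = 46 ⊕ 20 = 66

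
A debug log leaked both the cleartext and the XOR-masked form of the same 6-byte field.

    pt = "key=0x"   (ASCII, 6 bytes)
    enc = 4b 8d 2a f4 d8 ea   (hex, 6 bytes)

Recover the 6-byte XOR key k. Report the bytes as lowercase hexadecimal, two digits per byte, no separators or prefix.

20e853c9e892

Since enc = pt ⊕ k, XORing both sides with pt gives k = pt ⊕ enc.
byte 0: 6b xor 4b = 20
byte 1: 65 xor 8d = e8
byte 2: 79 xor 2a = 53
byte 3: 3d xor f4 = c9
byte 4: 30 xor d8 = e8
byte 5: 78 xor ea = 92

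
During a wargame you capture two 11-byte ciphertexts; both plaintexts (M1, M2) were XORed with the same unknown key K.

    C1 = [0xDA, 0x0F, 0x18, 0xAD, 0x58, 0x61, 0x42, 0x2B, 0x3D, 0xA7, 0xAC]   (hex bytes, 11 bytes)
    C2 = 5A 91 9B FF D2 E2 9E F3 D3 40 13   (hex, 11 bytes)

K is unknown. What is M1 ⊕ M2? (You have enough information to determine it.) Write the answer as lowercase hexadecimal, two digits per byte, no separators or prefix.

C1 ⊕ C2 = (M1 ⊕ K) ⊕ (M2 ⊕ K) = M1 ⊕ M2 — the shared key cancels under XOR.
218 xor  90 = 128
 15 xor 145 = 158
 24 xor 155 = 131
173 xor 255 =  82
 88 xor 210 = 138
 97 xor 226 = 131
 66 xor 158 = 220
 43 xor 243 = 216
 61 xor 211 = 238
167 xor  64 = 231
172 xor  19 = 191

809e83528a83dcd8eee7bf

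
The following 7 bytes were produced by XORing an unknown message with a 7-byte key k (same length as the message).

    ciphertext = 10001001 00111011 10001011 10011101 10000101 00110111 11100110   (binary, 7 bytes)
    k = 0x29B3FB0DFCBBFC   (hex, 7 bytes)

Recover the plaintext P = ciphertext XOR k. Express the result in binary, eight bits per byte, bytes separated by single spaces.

89 ^ 29 = a0
3b ^ b3 = 88
8b ^ fb = 70
9d ^ 0d = 90
85 ^ fc = 79
37 ^ bb = 8c
e6 ^ fc = 1a

10100000 10001000 01110000 10010000 01111001 10001100 00011010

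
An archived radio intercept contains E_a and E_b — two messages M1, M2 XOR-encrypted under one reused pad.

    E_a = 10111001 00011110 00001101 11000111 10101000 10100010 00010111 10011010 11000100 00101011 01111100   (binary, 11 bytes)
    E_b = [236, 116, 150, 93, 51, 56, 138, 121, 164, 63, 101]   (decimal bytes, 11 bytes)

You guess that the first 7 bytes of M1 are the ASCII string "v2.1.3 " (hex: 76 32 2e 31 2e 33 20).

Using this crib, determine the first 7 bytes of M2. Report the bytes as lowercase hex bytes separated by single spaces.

23 58 b5 ab b5 a9 bd

First, E_a ⊕ E_b = (M1 ⊕ K) ⊕ (M2 ⊕ K) = M1 ⊕ M2, so the key drops out. Then M2 = (M1 ⊕ M2) ⊕ M1 over the first 7 bytes.
byte 0: (b9 XOR ec) XOR 76 = 55 XOR 76 = 23
byte 1: (1e XOR 74) XOR 32 = 6a XOR 32 = 58
byte 2: (0d XOR 96) XOR 2e = 9b XOR 2e = b5
byte 3: (c7 XOR 5d) XOR 31 = 9a XOR 31 = ab
byte 4: (a8 XOR 33) XOR 2e = 9b XOR 2e = b5
byte 5: (a2 XOR 38) XOR 33 = 9a XOR 33 = a9
byte 6: (17 XOR 8a) XOR 20 = 9d XOR 20 = bd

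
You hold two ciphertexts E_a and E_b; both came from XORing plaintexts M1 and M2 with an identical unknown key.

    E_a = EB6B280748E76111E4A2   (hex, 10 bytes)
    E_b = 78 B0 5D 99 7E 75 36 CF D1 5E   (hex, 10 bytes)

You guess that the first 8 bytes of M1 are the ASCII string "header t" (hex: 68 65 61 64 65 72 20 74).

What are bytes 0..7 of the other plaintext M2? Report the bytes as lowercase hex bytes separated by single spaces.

First, E_a ⊕ E_b = (M1 ⊕ K) ⊕ (M2 ⊕ K) = M1 ⊕ M2, so the key drops out. Then M2 = (M1 ⊕ M2) ⊕ M1 over the first 8 bytes.
byte 0: (eb XOR 78) XOR 68 = 93 XOR 68 = fb
byte 1: (6b XOR b0) XOR 65 = db XOR 65 = be
byte 2: (28 XOR 5d) XOR 61 = 75 XOR 61 = 14
byte 3: (07 XOR 99) XOR 64 = 9e XOR 64 = fa
byte 4: (48 XOR 7e) XOR 65 = 36 XOR 65 = 53
byte 5: (e7 XOR 75) XOR 72 = 92 XOR 72 = e0
byte 6: (61 XOR 36) XOR 20 = 57 XOR 20 = 77
byte 7: (11 XOR cf) XOR 74 = de XOR 74 = aa

fb be 14 fa 53 e0 77 aa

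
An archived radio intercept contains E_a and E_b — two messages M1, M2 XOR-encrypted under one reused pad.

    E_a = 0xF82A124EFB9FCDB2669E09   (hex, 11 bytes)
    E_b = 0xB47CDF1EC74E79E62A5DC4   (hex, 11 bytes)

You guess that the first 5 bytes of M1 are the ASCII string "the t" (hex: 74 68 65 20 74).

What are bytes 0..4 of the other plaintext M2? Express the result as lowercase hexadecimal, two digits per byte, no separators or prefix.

First, E_a ⊕ E_b = (M1 ⊕ K) ⊕ (M2 ⊕ K) = M1 ⊕ M2, so the key drops out. Then M2 = (M1 ⊕ M2) ⊕ M1 over the first 5 bytes.
byte 0: (f8 ^ b4) ^ 74 = 4c ^ 74 = 38
byte 1: (2a ^ 7c) ^ 68 = 56 ^ 68 = 3e
byte 2: (12 ^ df) ^ 65 = cd ^ 65 = a8
byte 3: (4e ^ 1e) ^ 20 = 50 ^ 20 = 70
byte 4: (fb ^ c7) ^ 74 = 3c ^ 74 = 48

383ea87048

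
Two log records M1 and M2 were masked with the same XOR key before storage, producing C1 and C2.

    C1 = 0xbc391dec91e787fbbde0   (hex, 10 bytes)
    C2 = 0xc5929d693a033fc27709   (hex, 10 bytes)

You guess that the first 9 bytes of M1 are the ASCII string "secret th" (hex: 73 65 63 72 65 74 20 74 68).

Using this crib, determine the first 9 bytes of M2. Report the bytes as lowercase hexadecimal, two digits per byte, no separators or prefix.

First, C1 ⊕ C2 = (M1 ⊕ K) ⊕ (M2 ⊕ K) = M1 ⊕ M2, so the key drops out. Then M2 = (M1 ⊕ M2) ⊕ M1 over the first 9 bytes.
byte 0: (bc XOR c5) XOR 73 = 79 XOR 73 = 0a
byte 1: (39 XOR 92) XOR 65 = ab XOR 65 = ce
byte 2: (1d XOR 9d) XOR 63 = 80 XOR 63 = e3
byte 3: (ec XOR 69) XOR 72 = 85 XOR 72 = f7
byte 4: (91 XOR 3a) XOR 65 = ab XOR 65 = ce
byte 5: (e7 XOR 03) XOR 74 = e4 XOR 74 = 90
byte 6: (87 XOR 3f) XOR 20 = b8 XOR 20 = 98
byte 7: (fb XOR c2) XOR 74 = 39 XOR 74 = 4d
byte 8: (bd XOR 77) XOR 68 = ca XOR 68 = a2

0acee3f7ce90984da2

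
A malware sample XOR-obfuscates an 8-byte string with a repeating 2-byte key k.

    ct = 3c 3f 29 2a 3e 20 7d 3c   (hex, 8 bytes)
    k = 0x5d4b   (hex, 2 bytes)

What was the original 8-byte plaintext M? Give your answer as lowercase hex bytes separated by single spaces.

61 74 74 61 63 6b 20 77

The 2-byte key repeats, so the effective keystream is 5d 4b 5d 4b 5d 4b 5d 4b.
byte 0: 3c xor 5d = 61
byte 1: 3f xor 4b = 74
byte 2: 29 xor 5d = 74
byte 3: 2a xor 4b = 61
byte 4: 3e xor 5d = 63
byte 5: 20 xor 4b = 6b
byte 6: 7d xor 5d = 20
byte 7: 3c xor 4b = 77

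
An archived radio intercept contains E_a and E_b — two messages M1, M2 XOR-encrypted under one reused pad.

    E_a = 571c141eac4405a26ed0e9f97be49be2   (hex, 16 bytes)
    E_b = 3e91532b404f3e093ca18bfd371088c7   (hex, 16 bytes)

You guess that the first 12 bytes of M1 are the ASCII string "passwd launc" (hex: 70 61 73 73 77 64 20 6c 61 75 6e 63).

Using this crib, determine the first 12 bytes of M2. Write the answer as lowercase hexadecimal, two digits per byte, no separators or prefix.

First, E_a ⊕ E_b = (M1 ⊕ K) ⊕ (M2 ⊕ K) = M1 ⊕ M2, so the key drops out. Then M2 = (M1 ⊕ M2) ⊕ M1 over the first 12 bytes.
byte 0: (57 XOR 3e) XOR 70 = 69 XOR 70 = 19
byte 1: (1c XOR 91) XOR 61 = 8d XOR 61 = ec
byte 2: (14 XOR 53) XOR 73 = 47 XOR 73 = 34
byte 3: (1e XOR 2b) XOR 73 = 35 XOR 73 = 46
byte 4: (ac XOR 40) XOR 77 = ec XOR 77 = 9b
byte 5: (44 XOR 4f) XOR 64 = 0b XOR 64 = 6f
byte 6: (05 XOR 3e) XOR 20 = 3b XOR 20 = 1b
byte 7: (a2 XOR 09) XOR 6c = ab XOR 6c = c7
byte 8: (6e XOR 3c) XOR 61 = 52 XOR 61 = 33
byte 9: (d0 XOR a1) XOR 75 = 71 XOR 75 = 04
byte 10: (e9 XOR 8b) XOR 6e = 62 XOR 6e = 0c
byte 11: (f9 XOR fd) XOR 63 = 04 XOR 63 = 67

19ec34469b6f1bc733040c67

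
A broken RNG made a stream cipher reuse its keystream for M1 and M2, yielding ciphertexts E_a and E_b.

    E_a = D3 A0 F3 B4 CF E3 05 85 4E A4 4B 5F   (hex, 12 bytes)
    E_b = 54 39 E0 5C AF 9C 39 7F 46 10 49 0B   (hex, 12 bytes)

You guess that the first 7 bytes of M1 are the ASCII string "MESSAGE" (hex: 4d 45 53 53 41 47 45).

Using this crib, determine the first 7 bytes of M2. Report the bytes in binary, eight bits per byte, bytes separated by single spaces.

First, E_a ⊕ E_b = (M1 ⊕ K) ⊕ (M2 ⊕ K) = M1 ⊕ M2, so the key drops out. Then M2 = (M1 ⊕ M2) ⊕ M1 over the first 7 bytes.
byte 0: (d3 XOR 54) XOR 4d = 87 XOR 4d = ca
byte 1: (a0 XOR 39) XOR 45 = 99 XOR 45 = dc
byte 2: (f3 XOR e0) XOR 53 = 13 XOR 53 = 40
byte 3: (b4 XOR 5c) XOR 53 = e8 XOR 53 = bb
byte 4: (cf XOR af) XOR 41 = 60 XOR 41 = 21
byte 5: (e3 XOR 9c) XOR 47 = 7f XOR 47 = 38
byte 6: (05 XOR 39) XOR 45 = 3c XOR 45 = 79

11001010 11011100 01000000 10111011 00100001 00111000 01111001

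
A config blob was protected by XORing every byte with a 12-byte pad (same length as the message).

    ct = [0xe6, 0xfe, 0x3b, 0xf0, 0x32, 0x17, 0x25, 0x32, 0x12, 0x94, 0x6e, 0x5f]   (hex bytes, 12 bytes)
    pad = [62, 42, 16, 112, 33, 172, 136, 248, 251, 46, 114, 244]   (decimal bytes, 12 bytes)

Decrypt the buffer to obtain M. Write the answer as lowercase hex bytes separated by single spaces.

e6 XOR 3e = d8
fe XOR 2a = d4
3b XOR 10 = 2b
f0 XOR 70 = 80
32 XOR 21 = 13
17 XOR ac = bb
25 XOR 88 = ad
32 XOR f8 = ca
12 XOR fb = e9
94 XOR 2e = ba
6e XOR 72 = 1c
5f XOR f4 = ab

d8 d4 2b 80 13 bb ad ca e9 ba 1c ab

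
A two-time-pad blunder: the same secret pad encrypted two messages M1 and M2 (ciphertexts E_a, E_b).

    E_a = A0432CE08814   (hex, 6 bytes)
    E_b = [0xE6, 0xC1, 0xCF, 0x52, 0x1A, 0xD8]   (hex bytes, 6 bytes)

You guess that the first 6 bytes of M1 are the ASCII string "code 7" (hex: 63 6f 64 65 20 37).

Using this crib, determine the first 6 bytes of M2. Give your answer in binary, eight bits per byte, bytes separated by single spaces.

00100101 11101101 10000111 11010111 10110010 11111011

First, E_a ⊕ E_b = (M1 ⊕ K) ⊕ (M2 ⊕ K) = M1 ⊕ M2, so the key drops out. Then M2 = (M1 ⊕ M2) ⊕ M1 over the first 6 bytes.
byte 0: (a0 ^ e6) ^ 63 = 46 ^ 63 = 25
byte 1: (43 ^ c1) ^ 6f = 82 ^ 6f = ed
byte 2: (2c ^ cf) ^ 64 = e3 ^ 64 = 87
byte 3: (e0 ^ 52) ^ 65 = b2 ^ 65 = d7
byte 4: (88 ^ 1a) ^ 20 = 92 ^ 20 = b2
byte 5: (14 ^ d8) ^ 37 = cc ^ 37 = fb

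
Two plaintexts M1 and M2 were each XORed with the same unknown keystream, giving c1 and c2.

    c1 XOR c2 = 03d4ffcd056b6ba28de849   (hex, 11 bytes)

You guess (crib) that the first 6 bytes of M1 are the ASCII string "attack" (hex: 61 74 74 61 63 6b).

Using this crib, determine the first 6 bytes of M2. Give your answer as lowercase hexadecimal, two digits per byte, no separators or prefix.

Since c1 ⊕ c2 = M1 ⊕ M2, XORing with the guessed M1 bytes yields the corresponding M2 bytes: M2 = (c1 ⊕ c2) ⊕ M1.
  3 ^  97 =  98
212 ^ 116 = 160
255 ^ 116 = 139
205 ^  97 = 172
  5 ^  99 = 102
107 ^ 107 =   0

62a08bac6600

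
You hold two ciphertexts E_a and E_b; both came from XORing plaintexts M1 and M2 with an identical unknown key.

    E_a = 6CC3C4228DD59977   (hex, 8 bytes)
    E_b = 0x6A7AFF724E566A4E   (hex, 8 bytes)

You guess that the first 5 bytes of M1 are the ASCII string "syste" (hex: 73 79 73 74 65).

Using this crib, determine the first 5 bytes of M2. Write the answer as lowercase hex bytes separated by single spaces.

75 c0 48 24 a6

First, E_a ⊕ E_b = (M1 ⊕ K) ⊕ (M2 ⊕ K) = M1 ⊕ M2, so the key drops out. Then M2 = (M1 ⊕ M2) ⊕ M1 over the first 5 bytes.
byte 0: (6c xor 6a) xor 73 = 06 xor 73 = 75
byte 1: (c3 xor 7a) xor 79 = b9 xor 79 = c0
byte 2: (c4 xor ff) xor 73 = 3b xor 73 = 48
byte 3: (22 xor 72) xor 74 = 50 xor 74 = 24
byte 4: (8d xor 4e) xor 65 = c3 xor 65 = a6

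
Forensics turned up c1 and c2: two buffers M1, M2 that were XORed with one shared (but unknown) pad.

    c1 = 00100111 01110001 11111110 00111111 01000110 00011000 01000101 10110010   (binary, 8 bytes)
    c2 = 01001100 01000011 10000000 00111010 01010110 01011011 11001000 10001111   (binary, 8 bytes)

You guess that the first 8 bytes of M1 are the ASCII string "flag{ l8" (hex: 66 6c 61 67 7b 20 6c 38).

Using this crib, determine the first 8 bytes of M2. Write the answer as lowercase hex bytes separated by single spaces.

First, c1 ⊕ c2 = (M1 ⊕ K) ⊕ (M2 ⊕ K) = M1 ⊕ M2, so the key drops out. Then M2 = (M1 ⊕ M2) ⊕ M1 over the first 8 bytes.
byte 0: (27 ⊕ 4c) ⊕ 66 = 6b ⊕ 66 = 0d
byte 1: (71 ⊕ 43) ⊕ 6c = 32 ⊕ 6c = 5e
byte 2: (fe ⊕ 80) ⊕ 61 = 7e ⊕ 61 = 1f
byte 3: (3f ⊕ 3a) ⊕ 67 = 05 ⊕ 67 = 62
byte 4: (46 ⊕ 56) ⊕ 7b = 10 ⊕ 7b = 6b
byte 5: (18 ⊕ 5b) ⊕ 20 = 43 ⊕ 20 = 63
byte 6: (45 ⊕ c8) ⊕ 6c = 8d ⊕ 6c = e1
byte 7: (b2 ⊕ 8f) ⊕ 38 = 3d ⊕ 38 = 05

0d 5e 1f 62 6b 63 e1 05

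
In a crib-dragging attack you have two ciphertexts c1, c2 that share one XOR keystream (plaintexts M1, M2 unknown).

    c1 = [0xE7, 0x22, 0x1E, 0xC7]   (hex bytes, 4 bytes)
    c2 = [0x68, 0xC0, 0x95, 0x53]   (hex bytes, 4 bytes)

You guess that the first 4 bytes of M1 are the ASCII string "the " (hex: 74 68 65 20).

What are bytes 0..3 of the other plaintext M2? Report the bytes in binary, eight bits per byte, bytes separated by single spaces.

11111011 10001010 11101110 10110100

First, c1 ⊕ c2 = (M1 ⊕ K) ⊕ (M2 ⊕ K) = M1 ⊕ M2, so the key drops out. Then M2 = (M1 ⊕ M2) ⊕ M1 over the first 4 bytes.
byte 0: (e7 xor 68) xor 74 = 8f xor 74 = fb
byte 1: (22 xor c0) xor 68 = e2 xor 68 = 8a
byte 2: (1e xor 95) xor 65 = 8b xor 65 = ee
byte 3: (c7 xor 53) xor 20 = 94 xor 20 = b4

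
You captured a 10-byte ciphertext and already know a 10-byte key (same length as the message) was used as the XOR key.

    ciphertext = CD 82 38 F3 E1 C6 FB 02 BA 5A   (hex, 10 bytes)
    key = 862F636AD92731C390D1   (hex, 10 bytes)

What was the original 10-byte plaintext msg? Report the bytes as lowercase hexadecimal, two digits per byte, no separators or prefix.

XOR is its own inverse, so applying the key byte-wise gives the result directly.
cd xor 86 = 4b
82 xor 2f = ad
38 xor 63 = 5b
f3 xor 6a = 99
e1 xor d9 = 38
c6 xor 27 = e1
fb xor 31 = ca
02 xor c3 = c1
ba xor 90 = 2a
5a xor d1 = 8b

4bad5b9938e1cac12a8b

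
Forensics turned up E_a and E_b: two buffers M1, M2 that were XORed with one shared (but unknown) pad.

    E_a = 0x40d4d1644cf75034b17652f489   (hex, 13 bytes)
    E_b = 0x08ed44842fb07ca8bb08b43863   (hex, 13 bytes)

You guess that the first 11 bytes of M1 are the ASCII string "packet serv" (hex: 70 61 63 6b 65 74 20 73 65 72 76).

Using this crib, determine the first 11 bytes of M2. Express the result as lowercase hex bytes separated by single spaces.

38 58 f6 8b 06 33 0c ef 6f 0c 90

First, E_a ⊕ E_b = (M1 ⊕ K) ⊕ (M2 ⊕ K) = M1 ⊕ M2, so the key drops out. Then M2 = (M1 ⊕ M2) ⊕ M1 over the first 11 bytes.
byte 0: (40 xor 08) xor 70 = 48 xor 70 = 38
byte 1: (d4 xor ed) xor 61 = 39 xor 61 = 58
byte 2: (d1 xor 44) xor 63 = 95 xor 63 = f6
byte 3: (64 xor 84) xor 6b = e0 xor 6b = 8b
byte 4: (4c xor 2f) xor 65 = 63 xor 65 = 06
byte 5: (f7 xor b0) xor 74 = 47 xor 74 = 33
byte 6: (50 xor 7c) xor 20 = 2c xor 20 = 0c
byte 7: (34 xor a8) xor 73 = 9c xor 73 = ef
byte 8: (b1 xor bb) xor 65 = 0a xor 65 = 6f
byte 9: (76 xor 08) xor 72 = 7e xor 72 = 0c
byte 10: (52 xor b4) xor 76 = e6 xor 76 = 90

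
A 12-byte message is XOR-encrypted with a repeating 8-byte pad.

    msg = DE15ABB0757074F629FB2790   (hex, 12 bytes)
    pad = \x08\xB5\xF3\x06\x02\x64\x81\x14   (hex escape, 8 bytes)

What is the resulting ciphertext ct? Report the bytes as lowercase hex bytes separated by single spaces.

d6 a0 58 b6 77 14 f5 e2 21 4e d4 96

The 8-byte key repeats, so the effective keystream is 08 b5 f3 06 02 64 81 14 08 b5 f3 06.
byte 0: 11011110 xor 00001000 = 11010110
byte 1: 00010101 xor 10110101 = 10100000
byte 2: 10101011 xor 11110011 = 01011000
byte 3: 10110000 xor 00000110 = 10110110
byte 4: 01110101 xor 00000010 = 01110111
byte 5: 01110000 xor 01100100 = 00010100
byte 6: 01110100 xor 10000001 = 11110101
byte 7: 11110110 xor 00010100 = 11100010
byte 8: 00101001 xor 00001000 = 00100001
byte 9: 11111011 xor 10110101 = 01001110
byte 10: 00100111 xor 11110011 = 11010100
byte 11: 10010000 xor 00000110 = 10010110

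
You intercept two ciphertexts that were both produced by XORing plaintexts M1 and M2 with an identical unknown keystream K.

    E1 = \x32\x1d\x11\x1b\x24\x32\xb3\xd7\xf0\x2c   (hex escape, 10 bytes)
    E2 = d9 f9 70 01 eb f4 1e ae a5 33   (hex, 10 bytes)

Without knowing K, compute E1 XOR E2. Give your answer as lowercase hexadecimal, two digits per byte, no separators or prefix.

ebe4611acfc6ad79551f

E1 ⊕ E2 = (M1 ⊕ K) ⊕ (M2 ⊕ K) = M1 ⊕ M2 — the shared key cancels under XOR.
00110010 xor 11011001 = 11101011
00011101 xor 11111001 = 11100100
00010001 xor 01110000 = 01100001
00011011 xor 00000001 = 00011010
00100100 xor 11101011 = 11001111
00110010 xor 11110100 = 11000110
10110011 xor 00011110 = 10101101
11010111 xor 10101110 = 01111001
11110000 xor 10100101 = 01010101
00101100 xor 00110011 = 00011111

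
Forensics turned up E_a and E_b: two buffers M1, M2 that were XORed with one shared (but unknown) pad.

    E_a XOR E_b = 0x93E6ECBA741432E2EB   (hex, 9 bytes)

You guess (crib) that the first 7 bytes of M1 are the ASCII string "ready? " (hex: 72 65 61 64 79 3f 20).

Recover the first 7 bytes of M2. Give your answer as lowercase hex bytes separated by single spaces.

Since E_a ⊕ E_b = M1 ⊕ M2, XORing with the guessed M1 bytes yields the corresponding M2 bytes: M2 = (E_a ⊕ E_b) ⊕ M1.
byte 0: 93 ^ 72 = e1
byte 1: e6 ^ 65 = 83
byte 2: ec ^ 61 = 8d
byte 3: ba ^ 64 = de
byte 4: 74 ^ 79 = 0d
byte 5: 14 ^ 3f = 2b
byte 6: 32 ^ 20 = 12

e1 83 8d de 0d 2b 12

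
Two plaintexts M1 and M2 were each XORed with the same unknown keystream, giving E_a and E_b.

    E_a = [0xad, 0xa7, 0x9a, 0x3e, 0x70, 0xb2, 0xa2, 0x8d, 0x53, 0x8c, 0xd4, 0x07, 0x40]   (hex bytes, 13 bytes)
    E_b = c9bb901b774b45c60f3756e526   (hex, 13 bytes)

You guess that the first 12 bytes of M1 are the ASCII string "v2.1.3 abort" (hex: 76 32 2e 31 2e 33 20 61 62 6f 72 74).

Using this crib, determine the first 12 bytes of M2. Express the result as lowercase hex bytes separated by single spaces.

First, E_a ⊕ E_b = (M1 ⊕ K) ⊕ (M2 ⊕ K) = M1 ⊕ M2, so the key drops out. Then M2 = (M1 ⊕ M2) ⊕ M1 over the first 12 bytes.
byte 0: (ad XOR c9) XOR 76 = 64 XOR 76 = 12
byte 1: (a7 XOR bb) XOR 32 = 1c XOR 32 = 2e
byte 2: (9a XOR 90) XOR 2e = 0a XOR 2e = 24
byte 3: (3e XOR 1b) XOR 31 = 25 XOR 31 = 14
byte 4: (70 XOR 77) XOR 2e = 07 XOR 2e = 29
byte 5: (b2 XOR 4b) XOR 33 = f9 XOR 33 = ca
byte 6: (a2 XOR 45) XOR 20 = e7 XOR 20 = c7
byte 7: (8d XOR c6) XOR 61 = 4b XOR 61 = 2a
byte 8: (53 XOR 0f) XOR 62 = 5c XOR 62 = 3e
byte 9: (8c XOR 37) XOR 6f = bb XOR 6f = d4
byte 10: (d4 XOR 56) XOR 72 = 82 XOR 72 = f0
byte 11: (07 XOR e5) XOR 74 = e2 XOR 74 = 96

12 2e 24 14 29 ca c7 2a 3e d4 f0 96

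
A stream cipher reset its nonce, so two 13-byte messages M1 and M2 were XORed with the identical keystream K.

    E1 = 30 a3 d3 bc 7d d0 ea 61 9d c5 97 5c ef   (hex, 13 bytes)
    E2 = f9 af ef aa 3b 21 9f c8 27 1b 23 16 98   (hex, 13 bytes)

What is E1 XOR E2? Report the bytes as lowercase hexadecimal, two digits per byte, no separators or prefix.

E1 ⊕ E2 = (M1 ⊕ K) ⊕ (M2 ⊕ K) = M1 ⊕ M2 — the shared key cancels under XOR.
00110000 xor 11111001 = 11001001
10100011 xor 10101111 = 00001100
11010011 xor 11101111 = 00111100
10111100 xor 10101010 = 00010110
01111101 xor 00111011 = 01000110
11010000 xor 00100001 = 11110001
11101010 xor 10011111 = 01110101
01100001 xor 11001000 = 10101001
10011101 xor 00100111 = 10111010
11000101 xor 00011011 = 11011110
10010111 xor 00100011 = 10110100
01011100 xor 00010110 = 01001010
11101111 xor 10011000 = 01110111

c90c3c1646f175a9badeb44a77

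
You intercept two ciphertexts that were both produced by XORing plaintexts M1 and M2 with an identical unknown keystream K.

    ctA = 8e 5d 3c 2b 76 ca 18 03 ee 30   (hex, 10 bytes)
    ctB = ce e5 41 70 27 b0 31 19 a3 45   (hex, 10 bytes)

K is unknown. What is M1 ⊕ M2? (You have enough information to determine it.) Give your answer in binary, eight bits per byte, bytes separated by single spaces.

ctA ⊕ ctB = (M1 ⊕ K) ⊕ (M2 ⊕ K) = M1 ⊕ M2 — the shared key cancels under XOR.
142 XOR 206 =  64
 93 XOR 229 = 184
 60 XOR  65 = 125
 43 XOR 112 =  91
118 XOR  39 =  81
202 XOR 176 = 122
 24 XOR  49 =  41
  3 XOR  25 =  26
238 XOR 163 =  77
 48 XOR  69 = 117

01000000 10111000 01111101 01011011 01010001 01111010 00101001 00011010 01001101 01110101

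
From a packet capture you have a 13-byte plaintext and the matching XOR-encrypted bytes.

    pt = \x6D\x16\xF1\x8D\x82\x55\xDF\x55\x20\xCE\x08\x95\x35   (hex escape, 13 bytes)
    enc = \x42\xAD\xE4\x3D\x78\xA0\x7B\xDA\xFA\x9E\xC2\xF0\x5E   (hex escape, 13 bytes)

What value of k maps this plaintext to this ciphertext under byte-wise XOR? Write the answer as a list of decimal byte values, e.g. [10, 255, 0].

[47, 187, 21, 176, 250, 245, 164, 143, 218, 80, 202, 101, 107]

Since enc = pt ⊕ k, XORing both sides with pt gives k = pt ⊕ enc.
109 ⊕  66 =  47
 22 ⊕ 173 = 187
241 ⊕ 228 =  21
141 ⊕  61 = 176
130 ⊕ 120 = 250
 85 ⊕ 160 = 245
223 ⊕ 123 = 164
 85 ⊕ 218 = 143
 32 ⊕ 250 = 218
206 ⊕ 158 =  80
  8 ⊕ 194 = 202
149 ⊕ 240 = 101
 53 ⊕  94 = 107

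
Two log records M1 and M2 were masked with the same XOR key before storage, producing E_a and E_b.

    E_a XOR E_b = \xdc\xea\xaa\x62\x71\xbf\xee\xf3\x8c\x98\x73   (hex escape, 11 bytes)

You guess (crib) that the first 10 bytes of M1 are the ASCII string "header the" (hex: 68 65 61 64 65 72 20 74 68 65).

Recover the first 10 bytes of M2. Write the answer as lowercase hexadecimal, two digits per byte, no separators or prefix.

b48fcb0614cdce87e4fd

Since E_a ⊕ E_b = M1 ⊕ M2, XORing with the guessed M1 bytes yields the corresponding M2 bytes: M2 = (E_a ⊕ E_b) ⊕ M1.
dc ⊕ 68 = b4
ea ⊕ 65 = 8f
aa ⊕ 61 = cb
62 ⊕ 64 = 06
71 ⊕ 65 = 14
bf ⊕ 72 = cd
ee ⊕ 20 = ce
f3 ⊕ 74 = 87
8c ⊕ 68 = e4
98 ⊕ 65 = fd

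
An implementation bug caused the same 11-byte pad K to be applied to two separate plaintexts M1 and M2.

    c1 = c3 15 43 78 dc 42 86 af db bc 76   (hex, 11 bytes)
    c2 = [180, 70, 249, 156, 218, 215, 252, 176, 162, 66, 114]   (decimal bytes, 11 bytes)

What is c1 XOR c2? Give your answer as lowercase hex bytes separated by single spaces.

77 53 ba e4 06 95 7a 1f 79 fe 04

c1 ⊕ c2 = (M1 ⊕ K) ⊕ (M2 ⊕ K) = M1 ⊕ M2 — the shared key cancels under XOR.
11000011 XOR 10110100 = 01110111
00010101 XOR 01000110 = 01010011
01000011 XOR 11111001 = 10111010
01111000 XOR 10011100 = 11100100
11011100 XOR 11011010 = 00000110
01000010 XOR 11010111 = 10010101
10000110 XOR 11111100 = 01111010
10101111 XOR 10110000 = 00011111
11011011 XOR 10100010 = 01111001
10111100 XOR 01000010 = 11111110
01110110 XOR 01110010 = 00000100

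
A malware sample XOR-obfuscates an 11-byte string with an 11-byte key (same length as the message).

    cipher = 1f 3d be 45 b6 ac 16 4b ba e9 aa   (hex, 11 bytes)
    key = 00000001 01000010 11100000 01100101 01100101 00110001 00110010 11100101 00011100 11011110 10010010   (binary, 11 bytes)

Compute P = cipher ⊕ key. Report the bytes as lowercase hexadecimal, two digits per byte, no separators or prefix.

1f xor 01 = 1e
3d xor 42 = 7f
be xor e0 = 5e
45 xor 65 = 20
b6 xor 65 = d3
ac xor 31 = 9d
16 xor 32 = 24
4b xor e5 = ae
ba xor 1c = a6
e9 xor de = 37
aa xor 92 = 38

1e7f5e20d39d24aea63738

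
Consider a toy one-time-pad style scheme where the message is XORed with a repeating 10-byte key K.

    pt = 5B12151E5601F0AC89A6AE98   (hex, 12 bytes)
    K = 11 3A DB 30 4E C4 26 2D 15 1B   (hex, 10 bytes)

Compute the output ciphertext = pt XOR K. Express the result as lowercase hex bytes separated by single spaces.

4a 28 ce 2e 18 c5 d6 81 9c bd bf a2

The 10-byte key repeats, so the effective keystream is 11 3a db 30 4e c4 26 2d 15 1b 11 3a.
byte 0:  91 XOR  17 =  74
byte 1:  18 XOR  58 =  40
byte 2:  21 XOR 219 = 206
byte 3:  30 XOR  48 =  46
byte 4:  86 XOR  78 =  24
byte 5:   1 XOR 196 = 197
byte 6: 240 XOR  38 = 214
byte 7: 172 XOR  45 = 129
byte 8: 137 XOR  21 = 156
byte 9: 166 XOR  27 = 189
byte 10: 174 XOR  17 = 191
byte 11: 152 XOR  58 = 162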